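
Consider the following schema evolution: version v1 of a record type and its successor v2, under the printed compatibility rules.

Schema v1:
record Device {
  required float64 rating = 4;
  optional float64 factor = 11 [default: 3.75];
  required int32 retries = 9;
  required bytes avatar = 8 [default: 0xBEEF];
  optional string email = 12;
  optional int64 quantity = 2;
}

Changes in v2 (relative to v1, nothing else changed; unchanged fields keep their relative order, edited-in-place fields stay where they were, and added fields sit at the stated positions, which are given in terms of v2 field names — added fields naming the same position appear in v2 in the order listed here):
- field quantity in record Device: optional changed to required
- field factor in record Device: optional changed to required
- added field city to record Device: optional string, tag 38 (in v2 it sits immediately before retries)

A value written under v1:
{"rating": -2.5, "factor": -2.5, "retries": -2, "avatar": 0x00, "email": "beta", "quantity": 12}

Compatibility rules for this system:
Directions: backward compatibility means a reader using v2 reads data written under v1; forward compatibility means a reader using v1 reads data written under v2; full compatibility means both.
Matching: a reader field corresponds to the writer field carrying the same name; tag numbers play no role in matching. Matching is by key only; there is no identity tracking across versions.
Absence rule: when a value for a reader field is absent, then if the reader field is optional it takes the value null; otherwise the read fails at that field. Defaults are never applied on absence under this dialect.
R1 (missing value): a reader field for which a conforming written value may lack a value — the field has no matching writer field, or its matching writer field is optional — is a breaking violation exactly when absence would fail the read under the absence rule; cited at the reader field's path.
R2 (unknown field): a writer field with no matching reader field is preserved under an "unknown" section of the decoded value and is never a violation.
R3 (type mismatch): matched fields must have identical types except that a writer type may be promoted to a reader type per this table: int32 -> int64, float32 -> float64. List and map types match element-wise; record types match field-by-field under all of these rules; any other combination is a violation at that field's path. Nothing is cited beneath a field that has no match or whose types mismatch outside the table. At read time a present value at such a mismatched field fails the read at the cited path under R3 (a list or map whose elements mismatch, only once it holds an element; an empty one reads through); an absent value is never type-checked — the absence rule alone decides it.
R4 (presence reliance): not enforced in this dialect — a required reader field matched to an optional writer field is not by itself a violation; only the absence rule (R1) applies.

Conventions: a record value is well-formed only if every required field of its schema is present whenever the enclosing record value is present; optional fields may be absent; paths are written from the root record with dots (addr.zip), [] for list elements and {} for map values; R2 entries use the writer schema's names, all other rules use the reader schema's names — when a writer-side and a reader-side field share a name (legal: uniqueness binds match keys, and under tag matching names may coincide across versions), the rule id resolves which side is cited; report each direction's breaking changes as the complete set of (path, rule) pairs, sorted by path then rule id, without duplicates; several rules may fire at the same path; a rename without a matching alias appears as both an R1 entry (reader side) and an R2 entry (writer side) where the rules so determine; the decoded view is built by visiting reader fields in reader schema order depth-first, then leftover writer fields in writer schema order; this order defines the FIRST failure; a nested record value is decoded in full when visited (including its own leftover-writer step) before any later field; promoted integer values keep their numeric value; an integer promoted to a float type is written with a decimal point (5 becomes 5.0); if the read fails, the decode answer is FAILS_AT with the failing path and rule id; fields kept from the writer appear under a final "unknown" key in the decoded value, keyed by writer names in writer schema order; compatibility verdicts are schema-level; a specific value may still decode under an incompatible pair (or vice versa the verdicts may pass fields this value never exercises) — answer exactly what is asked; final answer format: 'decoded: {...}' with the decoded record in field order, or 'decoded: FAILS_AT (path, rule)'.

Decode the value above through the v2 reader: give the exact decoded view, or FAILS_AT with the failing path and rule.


decoded: {"rating": -2.5, "factor": -2.5, "city": null, "retries": -2, "avatar": 0x00, "email": "beta", "quantity": 12}

the writer's type comes first in each Device pair
decode walk for Device under reader schema v2:
  rating := -2.5
  factor := -2.5
  city := null (not supplied -> null)
  retries := -2
  avatar := 0x00
  email := "beta"
  quantity := 12
  => decoded: {"rating": -2.5, "factor": -2.5, "city": null, "retries": -2, "avatar": 0x00, "email": "beta", "quantity": 12}
ruling out the remaining Device differences:
  field quantity in record Device: optional changed to required -> a verdict-level change on Device — the shown value reads the same
  field factor in record Device: optional changed to required -> a verdict-level change on Device — the shown value reads the same


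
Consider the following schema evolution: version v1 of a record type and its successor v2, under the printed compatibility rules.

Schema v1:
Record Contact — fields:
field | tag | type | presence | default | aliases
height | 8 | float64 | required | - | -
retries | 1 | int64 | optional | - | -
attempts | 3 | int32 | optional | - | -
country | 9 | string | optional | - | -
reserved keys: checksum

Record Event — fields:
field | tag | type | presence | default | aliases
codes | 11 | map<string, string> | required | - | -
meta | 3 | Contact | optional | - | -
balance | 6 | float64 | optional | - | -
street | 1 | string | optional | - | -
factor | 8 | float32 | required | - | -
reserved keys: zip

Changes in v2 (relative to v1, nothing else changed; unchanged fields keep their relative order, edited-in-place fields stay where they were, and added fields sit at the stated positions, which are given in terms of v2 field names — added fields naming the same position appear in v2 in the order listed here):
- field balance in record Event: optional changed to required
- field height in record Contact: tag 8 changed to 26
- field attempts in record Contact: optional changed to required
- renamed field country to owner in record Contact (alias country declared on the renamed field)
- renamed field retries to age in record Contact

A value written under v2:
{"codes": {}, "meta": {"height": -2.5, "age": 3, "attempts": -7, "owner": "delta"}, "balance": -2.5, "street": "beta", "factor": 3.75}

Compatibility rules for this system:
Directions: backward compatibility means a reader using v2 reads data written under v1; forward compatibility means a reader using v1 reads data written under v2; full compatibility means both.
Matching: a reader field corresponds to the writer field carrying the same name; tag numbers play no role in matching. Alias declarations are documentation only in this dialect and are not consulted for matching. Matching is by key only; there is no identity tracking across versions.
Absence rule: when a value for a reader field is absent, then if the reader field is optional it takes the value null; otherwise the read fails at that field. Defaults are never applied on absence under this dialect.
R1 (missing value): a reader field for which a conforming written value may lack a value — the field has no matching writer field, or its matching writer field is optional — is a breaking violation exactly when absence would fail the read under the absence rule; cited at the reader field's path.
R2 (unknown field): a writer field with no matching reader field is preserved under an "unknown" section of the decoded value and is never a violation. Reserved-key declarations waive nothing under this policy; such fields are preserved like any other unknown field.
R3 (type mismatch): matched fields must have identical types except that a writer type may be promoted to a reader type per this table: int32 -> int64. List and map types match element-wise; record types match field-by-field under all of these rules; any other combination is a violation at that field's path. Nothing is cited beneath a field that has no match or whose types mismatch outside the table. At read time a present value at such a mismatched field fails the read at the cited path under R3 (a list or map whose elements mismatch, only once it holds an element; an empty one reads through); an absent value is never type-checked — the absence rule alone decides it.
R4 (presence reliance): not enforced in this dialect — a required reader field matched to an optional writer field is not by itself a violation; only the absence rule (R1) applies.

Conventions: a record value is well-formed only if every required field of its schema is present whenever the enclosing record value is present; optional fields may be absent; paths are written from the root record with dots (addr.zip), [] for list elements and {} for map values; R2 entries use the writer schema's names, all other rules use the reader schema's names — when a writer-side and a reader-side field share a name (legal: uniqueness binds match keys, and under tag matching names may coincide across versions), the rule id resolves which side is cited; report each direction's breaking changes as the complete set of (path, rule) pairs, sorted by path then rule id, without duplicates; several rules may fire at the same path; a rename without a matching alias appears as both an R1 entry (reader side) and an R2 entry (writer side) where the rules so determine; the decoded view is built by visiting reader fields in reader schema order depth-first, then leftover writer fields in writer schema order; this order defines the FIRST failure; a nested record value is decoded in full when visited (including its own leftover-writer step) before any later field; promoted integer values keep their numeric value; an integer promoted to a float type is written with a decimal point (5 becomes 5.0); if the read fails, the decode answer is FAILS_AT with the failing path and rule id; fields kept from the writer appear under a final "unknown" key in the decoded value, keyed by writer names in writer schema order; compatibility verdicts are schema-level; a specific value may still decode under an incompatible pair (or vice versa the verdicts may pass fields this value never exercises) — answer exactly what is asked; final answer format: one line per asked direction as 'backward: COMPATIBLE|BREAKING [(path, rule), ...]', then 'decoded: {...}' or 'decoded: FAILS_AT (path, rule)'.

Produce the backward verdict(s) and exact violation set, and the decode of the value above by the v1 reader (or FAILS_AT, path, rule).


backward: BREAKING [(balance, R1), (meta.attempts, R1)]; decoded: {"codes": {}, "meta": {"height": -2.5, "retries": null, "attempts": -7, "country": null, "unknown": {"age": 3, "owner": "delta"}}, "balance": -2.5, "street": "beta", "factor": 3.75}

arrows below run writer -> reader for Event
backward pass over Event, reader schema v2, writer schema v1:
  codes: paired with writer codes (map<string, string> -> map<string, string>; writer required)
  meta: paired with writer meta (Contact -> Contact; writer optional)
  balance: paired with writer balance (float64 -> float64; writer optional)
  street: paired with writer street (string -> string; writer optional)
  factor: paired with writer factor (float32 -> float32; writer required)
  meta.height: paired with writer meta.height (float64 -> float64; writer required)
  meta.age has no writer counterpart
  meta.attempts: paired with writer meta.attempts (int32 -> int32; writer optional)
  meta.owner has no writer counterpart
  writer meta.retries: unknown to reader
  writer meta.country: unknown to reader
  R1 fires at balance
  R1 fires at meta.attempts
  => backward verdict for Event: BREAKING, 2 violation(s)
migrating the Event value to v1:
  codes := {}
  meta.height := -2.5
  meta.retries := null (absent, optional -> null)
  meta.attempts := -7
  meta.country := null (absent, optional -> null)
  writer meta.age: kept under "unknown"
  writer meta.owner: kept under "unknown"
  balance := -2.5
  street := "beta"
  factor := 3.75
  => decoded: {"codes": {}, "meta": {"height": -2.5, "retries": null, "attempts": -7, "country": null, "unknown": {"age": 3, "owner": "delta"}}, "balance": -2.5, "street": "beta", "factor": 3.75}
checking off the Event differences that do not matter here:
  field height in record Contact: tag 8 changed to 26 -> fires no rule on Event, leaving the asked answer as it is


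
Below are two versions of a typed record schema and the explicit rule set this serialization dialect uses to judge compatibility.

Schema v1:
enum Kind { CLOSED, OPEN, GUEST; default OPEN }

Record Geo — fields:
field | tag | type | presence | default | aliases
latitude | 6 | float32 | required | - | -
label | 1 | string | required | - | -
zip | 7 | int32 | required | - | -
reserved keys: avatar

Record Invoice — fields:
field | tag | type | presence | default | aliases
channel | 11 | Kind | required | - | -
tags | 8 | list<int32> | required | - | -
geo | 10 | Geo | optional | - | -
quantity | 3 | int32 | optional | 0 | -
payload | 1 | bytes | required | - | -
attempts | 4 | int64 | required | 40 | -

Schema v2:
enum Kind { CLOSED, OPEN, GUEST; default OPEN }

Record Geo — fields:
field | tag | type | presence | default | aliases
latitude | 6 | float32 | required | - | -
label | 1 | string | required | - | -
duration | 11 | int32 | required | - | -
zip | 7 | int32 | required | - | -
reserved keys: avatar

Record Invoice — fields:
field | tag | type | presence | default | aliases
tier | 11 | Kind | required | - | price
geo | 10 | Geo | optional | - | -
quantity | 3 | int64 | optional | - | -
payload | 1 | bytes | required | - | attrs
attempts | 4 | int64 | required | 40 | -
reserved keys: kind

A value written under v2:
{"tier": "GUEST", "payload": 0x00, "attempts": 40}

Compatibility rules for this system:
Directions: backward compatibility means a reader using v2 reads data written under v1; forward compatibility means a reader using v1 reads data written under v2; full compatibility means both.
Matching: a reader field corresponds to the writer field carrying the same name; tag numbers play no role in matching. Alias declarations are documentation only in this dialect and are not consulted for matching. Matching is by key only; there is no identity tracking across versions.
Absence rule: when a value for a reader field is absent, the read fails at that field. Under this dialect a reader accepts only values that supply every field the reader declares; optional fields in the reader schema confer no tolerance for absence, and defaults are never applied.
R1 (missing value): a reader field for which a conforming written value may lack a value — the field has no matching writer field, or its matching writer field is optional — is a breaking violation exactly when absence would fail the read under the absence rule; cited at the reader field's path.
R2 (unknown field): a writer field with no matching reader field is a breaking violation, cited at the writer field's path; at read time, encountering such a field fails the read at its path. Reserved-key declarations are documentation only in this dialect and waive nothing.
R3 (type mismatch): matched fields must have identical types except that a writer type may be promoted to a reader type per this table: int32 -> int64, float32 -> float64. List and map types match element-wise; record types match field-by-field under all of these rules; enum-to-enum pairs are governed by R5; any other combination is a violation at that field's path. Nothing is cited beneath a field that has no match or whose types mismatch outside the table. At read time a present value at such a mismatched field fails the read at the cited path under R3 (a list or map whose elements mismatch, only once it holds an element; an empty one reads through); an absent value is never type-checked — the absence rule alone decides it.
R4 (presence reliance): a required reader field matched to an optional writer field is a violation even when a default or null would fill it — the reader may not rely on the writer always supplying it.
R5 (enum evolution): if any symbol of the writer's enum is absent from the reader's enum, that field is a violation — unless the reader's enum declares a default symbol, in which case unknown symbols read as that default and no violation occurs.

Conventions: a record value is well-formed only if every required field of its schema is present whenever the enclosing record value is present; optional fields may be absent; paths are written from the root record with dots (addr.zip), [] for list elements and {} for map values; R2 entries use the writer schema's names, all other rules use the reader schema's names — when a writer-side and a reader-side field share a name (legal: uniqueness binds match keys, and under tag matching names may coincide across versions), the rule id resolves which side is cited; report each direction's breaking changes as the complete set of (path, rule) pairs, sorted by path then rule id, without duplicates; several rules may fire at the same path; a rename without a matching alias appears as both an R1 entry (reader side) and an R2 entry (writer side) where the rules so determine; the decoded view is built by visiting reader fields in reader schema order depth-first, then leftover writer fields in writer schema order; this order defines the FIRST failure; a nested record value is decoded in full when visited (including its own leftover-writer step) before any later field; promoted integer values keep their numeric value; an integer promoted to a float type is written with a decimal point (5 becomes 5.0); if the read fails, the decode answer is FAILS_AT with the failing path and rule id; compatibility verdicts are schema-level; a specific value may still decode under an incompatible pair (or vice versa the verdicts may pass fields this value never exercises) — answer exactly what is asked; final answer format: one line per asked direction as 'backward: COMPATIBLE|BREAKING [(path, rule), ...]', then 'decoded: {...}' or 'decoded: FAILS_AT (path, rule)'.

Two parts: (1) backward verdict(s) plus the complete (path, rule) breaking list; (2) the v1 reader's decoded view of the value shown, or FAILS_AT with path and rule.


arrows below run writer -> reader for Invoice
backward on Invoice — v2 reading data written by v1:
  tier has no writer counterpart
  geo: paired with writer geo (Geo -> Geo; writer optional)
  quantity: paired with writer quantity (int32 -> int64; writer optional)
  payload: paired with writer payload (bytes -> bytes; writer required)
  attempts: paired with writer attempts (int64 -> int64; writer required)
  writer field channel has no reader counterpart
  writer field tags has no reader counterpart
  geo.latitude: paired with writer geo.latitude (float32 -> float32; writer required)
  geo.label: paired with writer geo.label (string -> string; writer required)
  geo.duration has no writer counterpart
  geo.zip: paired with writer geo.zip (int32 -> int32; writer required)
  breaking: (channel, R2)
  breaking: (geo, R1)
  breaking: (geo.duration, R1)
  breaking: (quantity, R1)
  breaking: (tags, R2)
  breaking: (tier, R1)
  => backward: BREAKING (6)
decode walk for Invoice under reader schema v1:
  read fails at channel under R1 (no fill)
  => FAILS_AT (channel, R1)
the rest of the Invoice diff is inert for this question:
  field quantity in record Invoice: type int32 changed to int64 (its default is dropped) -> its effect on Invoice is confined to the forward direction, not asked

backward: BREAKING [(channel, R2), (geo, R1), (geo.duration, R1), (quantity, R1), (tags, R2), (tier, R1)]; decoded: FAILS_AT (channel, R1)


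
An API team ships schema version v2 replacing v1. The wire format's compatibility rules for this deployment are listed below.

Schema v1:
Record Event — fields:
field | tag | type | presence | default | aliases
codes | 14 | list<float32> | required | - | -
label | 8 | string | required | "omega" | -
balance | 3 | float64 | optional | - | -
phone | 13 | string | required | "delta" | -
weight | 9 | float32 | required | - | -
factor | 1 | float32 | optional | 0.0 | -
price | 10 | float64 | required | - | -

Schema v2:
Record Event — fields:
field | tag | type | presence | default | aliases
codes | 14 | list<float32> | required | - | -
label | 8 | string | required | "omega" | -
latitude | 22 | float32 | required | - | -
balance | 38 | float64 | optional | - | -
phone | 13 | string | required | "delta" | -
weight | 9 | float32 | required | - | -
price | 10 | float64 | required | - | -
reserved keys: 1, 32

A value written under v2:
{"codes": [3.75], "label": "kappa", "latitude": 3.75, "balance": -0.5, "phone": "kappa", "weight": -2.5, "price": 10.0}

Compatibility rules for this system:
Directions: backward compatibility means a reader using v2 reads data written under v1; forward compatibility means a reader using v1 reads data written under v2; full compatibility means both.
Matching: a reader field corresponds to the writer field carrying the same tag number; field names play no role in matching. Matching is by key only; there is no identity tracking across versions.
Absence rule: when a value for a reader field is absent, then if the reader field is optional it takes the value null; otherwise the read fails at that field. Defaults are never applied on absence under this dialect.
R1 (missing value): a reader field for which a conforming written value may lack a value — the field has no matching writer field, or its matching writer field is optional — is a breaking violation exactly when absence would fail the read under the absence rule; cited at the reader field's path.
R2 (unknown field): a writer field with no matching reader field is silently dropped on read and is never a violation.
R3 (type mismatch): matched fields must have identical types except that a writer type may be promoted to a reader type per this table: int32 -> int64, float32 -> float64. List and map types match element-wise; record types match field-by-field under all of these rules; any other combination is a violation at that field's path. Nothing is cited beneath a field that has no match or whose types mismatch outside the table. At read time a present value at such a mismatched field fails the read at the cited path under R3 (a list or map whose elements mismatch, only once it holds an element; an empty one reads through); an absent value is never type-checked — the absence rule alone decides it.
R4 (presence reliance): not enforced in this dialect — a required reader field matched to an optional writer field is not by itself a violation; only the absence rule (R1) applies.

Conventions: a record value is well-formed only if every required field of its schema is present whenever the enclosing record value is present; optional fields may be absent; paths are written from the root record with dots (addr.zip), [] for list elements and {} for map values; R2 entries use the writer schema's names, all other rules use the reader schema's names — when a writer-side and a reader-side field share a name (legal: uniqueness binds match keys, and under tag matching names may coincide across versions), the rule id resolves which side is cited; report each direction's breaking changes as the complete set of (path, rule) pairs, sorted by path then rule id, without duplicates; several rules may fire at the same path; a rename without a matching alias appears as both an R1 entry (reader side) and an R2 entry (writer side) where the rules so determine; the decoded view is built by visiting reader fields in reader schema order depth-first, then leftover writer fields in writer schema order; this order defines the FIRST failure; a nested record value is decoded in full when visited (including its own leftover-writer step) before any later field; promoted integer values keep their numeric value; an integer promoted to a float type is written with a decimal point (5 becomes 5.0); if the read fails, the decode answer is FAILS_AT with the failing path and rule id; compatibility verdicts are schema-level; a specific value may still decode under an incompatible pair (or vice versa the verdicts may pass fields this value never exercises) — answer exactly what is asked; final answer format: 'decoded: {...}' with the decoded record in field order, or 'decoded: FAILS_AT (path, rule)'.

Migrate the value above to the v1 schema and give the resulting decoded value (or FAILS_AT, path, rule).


decoded: {"codes": [3.75], "label": "kappa", "balance": null, "phone": "kappa", "weight": -2.5, "factor": null, "price": 10.0}

the writer's type comes first in each Event pair
migrating the Event value to v1:
  codes := [3.75]
  label := "kappa"
  balance := null (absent, optional -> null)
  phone := "kappa"
  weight := -2.5
  factor := null (absent, optional -> null)
  price := 10.0
  writer latitude: unknown -> dropped
  writer balance: unknown -> dropped
  => decoded: {"codes": [3.75], "label": "kappa", "balance": null, "phone": "kappa", "weight": -2.5, "factor": null, "price": 10.0}
remaining Event differences; none change what is asked:
  removed field factor from record Event (its key 1 joins the reserved list) -> inert under this dialect — no rule fires on Event and the result does not move
  added field latitude to record Event: required float32, tag 22 (in v2 it sits immediately before balance) -> matters for Event compatibility verdicts, not for this value's decode


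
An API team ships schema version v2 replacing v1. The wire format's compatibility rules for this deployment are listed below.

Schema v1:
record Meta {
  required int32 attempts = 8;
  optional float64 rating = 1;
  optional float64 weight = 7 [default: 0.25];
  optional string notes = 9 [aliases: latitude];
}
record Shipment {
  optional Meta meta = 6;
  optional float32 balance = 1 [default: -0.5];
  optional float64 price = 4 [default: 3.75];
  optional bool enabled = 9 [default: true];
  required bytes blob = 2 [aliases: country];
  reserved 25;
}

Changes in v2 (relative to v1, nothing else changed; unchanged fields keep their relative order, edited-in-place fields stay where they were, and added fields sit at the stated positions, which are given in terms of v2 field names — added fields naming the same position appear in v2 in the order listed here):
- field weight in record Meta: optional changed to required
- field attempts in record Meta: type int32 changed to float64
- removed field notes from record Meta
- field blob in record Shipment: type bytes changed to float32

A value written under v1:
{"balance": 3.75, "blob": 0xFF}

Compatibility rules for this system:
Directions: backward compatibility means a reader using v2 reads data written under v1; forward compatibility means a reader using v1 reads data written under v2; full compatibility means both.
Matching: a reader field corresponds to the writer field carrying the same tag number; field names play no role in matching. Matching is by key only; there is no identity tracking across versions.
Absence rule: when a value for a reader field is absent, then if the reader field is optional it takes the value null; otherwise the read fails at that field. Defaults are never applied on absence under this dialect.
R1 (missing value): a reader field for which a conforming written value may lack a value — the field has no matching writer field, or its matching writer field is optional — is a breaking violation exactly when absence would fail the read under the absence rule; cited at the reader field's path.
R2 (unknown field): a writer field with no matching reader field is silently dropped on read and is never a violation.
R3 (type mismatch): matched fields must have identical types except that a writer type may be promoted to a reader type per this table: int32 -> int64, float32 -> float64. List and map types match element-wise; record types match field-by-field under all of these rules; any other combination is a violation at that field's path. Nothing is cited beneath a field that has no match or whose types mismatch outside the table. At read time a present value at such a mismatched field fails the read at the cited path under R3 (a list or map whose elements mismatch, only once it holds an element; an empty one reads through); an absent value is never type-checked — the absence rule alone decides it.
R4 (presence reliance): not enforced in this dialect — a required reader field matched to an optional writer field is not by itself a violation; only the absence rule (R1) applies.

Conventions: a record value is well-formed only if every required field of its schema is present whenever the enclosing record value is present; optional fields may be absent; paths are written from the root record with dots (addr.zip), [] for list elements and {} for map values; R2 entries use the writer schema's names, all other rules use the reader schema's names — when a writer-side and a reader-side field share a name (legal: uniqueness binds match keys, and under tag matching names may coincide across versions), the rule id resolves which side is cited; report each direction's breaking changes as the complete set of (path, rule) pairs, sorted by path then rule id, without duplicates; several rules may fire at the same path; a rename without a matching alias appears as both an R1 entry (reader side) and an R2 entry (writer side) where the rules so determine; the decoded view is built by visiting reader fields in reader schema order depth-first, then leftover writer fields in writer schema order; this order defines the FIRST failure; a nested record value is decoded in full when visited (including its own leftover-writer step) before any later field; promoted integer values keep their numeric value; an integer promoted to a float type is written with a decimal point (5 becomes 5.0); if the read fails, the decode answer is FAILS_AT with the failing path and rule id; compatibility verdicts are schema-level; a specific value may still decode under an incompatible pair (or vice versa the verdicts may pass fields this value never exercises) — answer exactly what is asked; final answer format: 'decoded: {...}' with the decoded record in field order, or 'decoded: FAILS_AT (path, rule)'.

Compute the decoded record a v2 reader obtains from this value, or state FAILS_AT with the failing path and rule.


decoded: FAILS_AT (blob, R3)

each type pair in Shipment: writer, then reader
decode walk for Shipment under reader schema v2:
  meta := null (not supplied -> null)
  balance := 3.75
  price := null (not supplied -> null)
  enabled := null (not supplied -> null)
  read fails at blob under R3
  => FAILS_AT (blob, R3)
the rest of the Shipment diff is inert for this question:
  field weight in record Meta: optional changed to required -> changes Shipment's schema-level verdicts only — the decode of this value is the same
  field attempts in record Meta: type int32 changed to float64 -> changes Shipment's schema-level verdicts only — the decode of this value is the same
  removed field notes from record Meta -> no rule fires on it and the decoded Shipment view is identical with or without it


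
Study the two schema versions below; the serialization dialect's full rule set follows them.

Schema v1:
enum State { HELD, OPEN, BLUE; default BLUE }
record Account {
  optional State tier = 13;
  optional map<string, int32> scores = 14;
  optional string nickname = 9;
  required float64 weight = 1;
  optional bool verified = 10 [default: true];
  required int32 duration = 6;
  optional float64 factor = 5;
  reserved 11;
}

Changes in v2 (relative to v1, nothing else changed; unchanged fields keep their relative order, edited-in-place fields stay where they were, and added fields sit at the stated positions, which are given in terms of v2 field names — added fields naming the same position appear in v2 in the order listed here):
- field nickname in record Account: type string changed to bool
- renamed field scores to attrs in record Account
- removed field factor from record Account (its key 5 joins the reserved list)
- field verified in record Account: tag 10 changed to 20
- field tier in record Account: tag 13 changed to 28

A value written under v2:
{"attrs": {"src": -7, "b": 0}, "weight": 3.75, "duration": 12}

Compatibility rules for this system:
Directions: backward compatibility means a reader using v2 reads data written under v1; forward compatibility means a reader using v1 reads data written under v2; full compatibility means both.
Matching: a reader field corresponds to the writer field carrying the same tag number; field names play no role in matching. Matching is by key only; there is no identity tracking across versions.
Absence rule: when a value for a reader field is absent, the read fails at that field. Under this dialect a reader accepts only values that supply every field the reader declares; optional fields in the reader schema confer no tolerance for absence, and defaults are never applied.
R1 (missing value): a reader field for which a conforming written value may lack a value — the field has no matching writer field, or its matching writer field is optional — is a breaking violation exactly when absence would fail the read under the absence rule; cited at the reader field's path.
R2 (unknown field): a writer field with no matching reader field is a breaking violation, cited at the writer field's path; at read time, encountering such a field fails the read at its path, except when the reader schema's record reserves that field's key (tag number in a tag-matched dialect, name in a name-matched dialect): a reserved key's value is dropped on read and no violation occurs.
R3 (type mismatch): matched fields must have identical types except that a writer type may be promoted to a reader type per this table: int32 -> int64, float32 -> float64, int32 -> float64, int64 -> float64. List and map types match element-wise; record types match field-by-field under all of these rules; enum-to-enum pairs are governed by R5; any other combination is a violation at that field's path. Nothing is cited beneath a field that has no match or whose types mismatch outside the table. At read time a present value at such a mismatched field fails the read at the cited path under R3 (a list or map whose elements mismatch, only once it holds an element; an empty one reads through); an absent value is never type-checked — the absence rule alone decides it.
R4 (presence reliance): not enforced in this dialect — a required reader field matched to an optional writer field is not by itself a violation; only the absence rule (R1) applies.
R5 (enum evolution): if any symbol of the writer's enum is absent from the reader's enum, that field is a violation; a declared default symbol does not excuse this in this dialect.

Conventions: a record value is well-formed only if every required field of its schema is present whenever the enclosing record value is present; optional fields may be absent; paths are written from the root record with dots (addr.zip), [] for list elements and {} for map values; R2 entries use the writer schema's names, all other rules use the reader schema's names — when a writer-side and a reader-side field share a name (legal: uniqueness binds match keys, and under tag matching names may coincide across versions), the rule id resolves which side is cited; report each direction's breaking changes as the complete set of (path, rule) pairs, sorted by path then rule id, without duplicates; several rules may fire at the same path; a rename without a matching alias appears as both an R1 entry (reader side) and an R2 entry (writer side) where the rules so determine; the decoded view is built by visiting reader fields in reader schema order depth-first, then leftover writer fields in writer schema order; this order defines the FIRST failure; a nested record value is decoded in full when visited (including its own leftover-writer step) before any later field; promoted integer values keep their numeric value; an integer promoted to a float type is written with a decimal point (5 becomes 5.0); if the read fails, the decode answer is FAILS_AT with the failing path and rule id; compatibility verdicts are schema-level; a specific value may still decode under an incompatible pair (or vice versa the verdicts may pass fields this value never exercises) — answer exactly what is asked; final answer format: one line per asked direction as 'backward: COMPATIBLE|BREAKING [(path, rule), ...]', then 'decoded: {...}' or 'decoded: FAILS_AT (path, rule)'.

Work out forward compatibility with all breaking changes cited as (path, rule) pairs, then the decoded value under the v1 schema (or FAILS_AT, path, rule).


forward: BREAKING [(factor, R1), (nickname, R1), (nickname, R3), (scores, R1), (tier, R1), (tier, R2), (verified, R1), (verified, R2)]; decoded: FAILS_AT (tier, R1)

each type pair in Account: writer, then reader
forward on Account — v1 reading data written by v2:
  no writer field matches reader tier
  scores <- attrs (map<string, int32> -> map<string, int32>, writer optional)
  nickname <- nickname (bool -> string, writer optional)
  weight <- weight (float64 -> float64, writer required)
  no writer field matches reader verified
  duration <- duration (int32 -> int32, writer required)
  no writer field matches reader factor
  tier (writer side), unknown to reader
  verified (writer side), unknown to reader
  R1 fires at factor
  R1 fires at nickname
  R3 fires at nickname
  R1 fires at scores
  R1 fires at tier
  R2 fires at tier
  R1 fires at verified
  R2 fires at verified
  forward on Account therefore BREAKING (8)
decode (reader v1):
  read fails at tier under R1 (no fill)
  => FAILS_AT (tier, R1)
the other Account changes do not affect what is asked:
  renamed field scores to attrs in record Account -> its effect on Account is confined to the backward direction, not asked
  removed field factor from record Account (its key 5 joins the reserved list) -> its effect on Account is confined to the backward direction, not asked


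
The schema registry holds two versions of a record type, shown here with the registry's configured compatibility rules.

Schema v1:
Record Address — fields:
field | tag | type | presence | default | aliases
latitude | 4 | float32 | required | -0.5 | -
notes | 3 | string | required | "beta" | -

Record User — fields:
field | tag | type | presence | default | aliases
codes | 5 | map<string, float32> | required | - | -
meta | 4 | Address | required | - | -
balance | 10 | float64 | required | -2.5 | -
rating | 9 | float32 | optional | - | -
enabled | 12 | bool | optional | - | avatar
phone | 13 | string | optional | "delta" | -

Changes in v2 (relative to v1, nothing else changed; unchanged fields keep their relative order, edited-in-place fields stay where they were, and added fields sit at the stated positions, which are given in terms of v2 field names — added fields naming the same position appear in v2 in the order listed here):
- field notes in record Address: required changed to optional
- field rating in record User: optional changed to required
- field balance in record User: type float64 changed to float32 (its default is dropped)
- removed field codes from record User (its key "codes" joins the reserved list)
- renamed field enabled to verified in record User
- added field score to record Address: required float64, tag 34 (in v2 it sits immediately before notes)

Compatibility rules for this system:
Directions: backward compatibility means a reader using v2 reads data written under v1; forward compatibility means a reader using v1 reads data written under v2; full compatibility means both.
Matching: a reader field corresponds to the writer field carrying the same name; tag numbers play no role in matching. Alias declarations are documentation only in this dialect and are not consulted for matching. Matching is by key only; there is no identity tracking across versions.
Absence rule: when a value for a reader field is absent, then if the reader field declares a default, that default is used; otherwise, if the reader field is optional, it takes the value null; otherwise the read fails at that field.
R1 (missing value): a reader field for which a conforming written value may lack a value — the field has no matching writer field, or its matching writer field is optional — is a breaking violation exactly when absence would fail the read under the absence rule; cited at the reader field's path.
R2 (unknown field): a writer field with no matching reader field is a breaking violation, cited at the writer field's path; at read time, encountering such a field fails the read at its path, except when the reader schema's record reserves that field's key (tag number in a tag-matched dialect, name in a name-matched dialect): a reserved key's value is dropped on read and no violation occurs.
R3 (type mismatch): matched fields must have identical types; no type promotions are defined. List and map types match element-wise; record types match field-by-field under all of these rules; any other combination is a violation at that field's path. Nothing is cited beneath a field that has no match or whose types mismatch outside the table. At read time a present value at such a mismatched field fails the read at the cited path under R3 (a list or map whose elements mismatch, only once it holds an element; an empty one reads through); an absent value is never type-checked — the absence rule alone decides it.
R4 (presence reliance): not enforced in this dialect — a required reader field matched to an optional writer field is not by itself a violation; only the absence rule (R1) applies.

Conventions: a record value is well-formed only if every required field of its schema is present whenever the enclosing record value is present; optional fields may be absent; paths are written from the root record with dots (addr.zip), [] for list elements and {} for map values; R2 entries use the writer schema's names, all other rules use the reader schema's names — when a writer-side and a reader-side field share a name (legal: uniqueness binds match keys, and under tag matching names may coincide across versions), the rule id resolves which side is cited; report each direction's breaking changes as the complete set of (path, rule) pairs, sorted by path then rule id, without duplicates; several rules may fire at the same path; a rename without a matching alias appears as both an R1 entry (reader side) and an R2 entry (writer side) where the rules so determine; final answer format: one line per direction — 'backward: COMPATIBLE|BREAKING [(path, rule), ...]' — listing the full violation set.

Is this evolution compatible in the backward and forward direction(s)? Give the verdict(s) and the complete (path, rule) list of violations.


backward: BREAKING [(balance, R3), (enabled, R2), (meta.score, R1), (rating, R1)]; forward: BREAKING [(balance, R3), (codes, R1), (meta.score, R2), (verified, R2)]

in User below, arrows point writer -> reader
backward for User (reader v2, writer v1):
  Address -> Address, writer required: meta aligns to meta
  float64 -> float32, writer required: balance aligns to balance
  float32 -> float32, writer optional: rating aligns to rating
  no writer field matches reader verified
  string -> string, writer optional: phone aligns to phone
  writer field codes has no reader counterpart
  writer field enabled has no reader counterpart
  float32 -> float32, writer required: meta.latitude aligns to meta.latitude
  no writer field matches reader meta.score
  string -> string, writer required: meta.notes aligns to meta.notes
  breaking: (balance, R3)
  breaking: (enabled, R2)
  breaking: (meta.score, R1)
  breaking: (rating, R1)
  => backward verdict for User: BREAKING, 4 violation(s)
forward for User (reader v1, writer v2):
  no writer field matches reader codes
  Address -> Address, writer required: meta aligns to meta
  float32 -> float64, writer required: balance aligns to balance
  float32 -> float32, writer required: rating aligns to rating
  no writer field matches reader enabled
  string -> string, writer optional: phone aligns to phone
  writer field verified has no reader counterpart
  float32 -> float32, writer required: meta.latitude aligns to meta.latitude
  string -> string, writer optional: meta.notes aligns to meta.notes
  writer field meta.score has no reader counterpart
  breaking: (balance, R3)
  breaking: (codes, R1)
  breaking: (meta.score, R2)
  breaking: (verified, R2)
  => forward verdict for User: BREAKING, 4 violation(s)
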